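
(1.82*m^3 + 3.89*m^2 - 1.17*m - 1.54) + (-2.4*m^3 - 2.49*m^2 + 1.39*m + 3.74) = -0.58*m^3 + 1.4*m^2 + 0.22*m + 2.2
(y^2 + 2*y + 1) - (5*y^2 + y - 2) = -4*y^2 + y + 3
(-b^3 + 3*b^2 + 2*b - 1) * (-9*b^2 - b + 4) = 9*b^5 - 26*b^4 - 25*b^3 + 19*b^2 + 9*b - 4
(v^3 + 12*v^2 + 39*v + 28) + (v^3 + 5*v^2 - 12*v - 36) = 2*v^3 + 17*v^2 + 27*v - 8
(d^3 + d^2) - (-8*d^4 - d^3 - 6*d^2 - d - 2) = 8*d^4 + 2*d^3 + 7*d^2 + d + 2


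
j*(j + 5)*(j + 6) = j^3 + 11*j^2 + 30*j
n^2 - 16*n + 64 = (n - 8)^2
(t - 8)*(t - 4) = t^2 - 12*t + 32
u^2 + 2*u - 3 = (u - 1)*(u + 3)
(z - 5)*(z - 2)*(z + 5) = z^3 - 2*z^2 - 25*z + 50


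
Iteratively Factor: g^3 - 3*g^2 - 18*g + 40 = (g - 5)*(g^2 + 2*g - 8) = (g - 5)*(g + 4)*(g - 2)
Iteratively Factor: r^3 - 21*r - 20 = (r - 5)*(r^2 + 5*r + 4) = (r - 5)*(r + 4)*(r + 1)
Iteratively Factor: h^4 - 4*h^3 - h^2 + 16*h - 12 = (h + 2)*(h^3 - 6*h^2 + 11*h - 6) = (h - 2)*(h + 2)*(h^2 - 4*h + 3) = (h - 3)*(h - 2)*(h + 2)*(h - 1)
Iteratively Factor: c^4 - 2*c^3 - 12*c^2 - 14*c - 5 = (c - 5)*(c^3 + 3*c^2 + 3*c + 1) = (c - 5)*(c + 1)*(c^2 + 2*c + 1) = (c - 5)*(c + 1)^2*(c + 1)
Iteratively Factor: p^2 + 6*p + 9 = (p + 3)*(p + 3)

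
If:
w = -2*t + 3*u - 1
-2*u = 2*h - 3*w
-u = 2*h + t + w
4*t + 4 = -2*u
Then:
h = 27/58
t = -26/29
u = -6/29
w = 5/29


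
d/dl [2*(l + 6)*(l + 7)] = 4*l + 26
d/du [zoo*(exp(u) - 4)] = zoo*exp(u)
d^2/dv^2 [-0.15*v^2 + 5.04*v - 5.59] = -0.300000000000000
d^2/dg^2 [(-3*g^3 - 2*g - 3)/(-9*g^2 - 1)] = 18*(15*g^3 + 81*g^2 - 5*g - 3)/(729*g^6 + 243*g^4 + 27*g^2 + 1)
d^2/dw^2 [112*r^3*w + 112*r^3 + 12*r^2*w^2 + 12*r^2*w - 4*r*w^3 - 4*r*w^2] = 8*r*(3*r - 3*w - 1)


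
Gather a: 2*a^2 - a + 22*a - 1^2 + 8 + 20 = 2*a^2 + 21*a + 27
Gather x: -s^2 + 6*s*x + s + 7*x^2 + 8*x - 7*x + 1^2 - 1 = -s^2 + s + 7*x^2 + x*(6*s + 1)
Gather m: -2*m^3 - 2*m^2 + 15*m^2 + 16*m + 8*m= -2*m^3 + 13*m^2 + 24*m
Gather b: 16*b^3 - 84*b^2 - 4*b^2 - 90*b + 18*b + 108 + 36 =16*b^3 - 88*b^2 - 72*b + 144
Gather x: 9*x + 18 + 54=9*x + 72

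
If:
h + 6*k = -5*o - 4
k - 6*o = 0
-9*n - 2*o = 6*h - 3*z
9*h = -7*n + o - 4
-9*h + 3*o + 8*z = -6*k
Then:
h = -3955/5386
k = -1287/2693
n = 973/2693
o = -429/5386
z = -1179/2693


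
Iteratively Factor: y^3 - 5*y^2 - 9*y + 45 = (y + 3)*(y^2 - 8*y + 15) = (y - 5)*(y + 3)*(y - 3)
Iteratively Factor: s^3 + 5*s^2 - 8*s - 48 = (s - 3)*(s^2 + 8*s + 16) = (s - 3)*(s + 4)*(s + 4)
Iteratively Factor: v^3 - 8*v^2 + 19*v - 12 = (v - 1)*(v^2 - 7*v + 12) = (v - 4)*(v - 1)*(v - 3)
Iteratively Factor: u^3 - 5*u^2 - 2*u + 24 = (u - 3)*(u^2 - 2*u - 8) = (u - 3)*(u + 2)*(u - 4)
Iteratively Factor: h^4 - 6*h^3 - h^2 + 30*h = (h - 5)*(h^3 - h^2 - 6*h) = (h - 5)*(h - 3)*(h^2 + 2*h) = (h - 5)*(h - 3)*(h + 2)*(h)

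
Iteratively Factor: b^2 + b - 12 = (b + 4)*(b - 3)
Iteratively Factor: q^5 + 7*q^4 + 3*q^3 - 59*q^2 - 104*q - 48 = (q + 1)*(q^4 + 6*q^3 - 3*q^2 - 56*q - 48) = (q + 1)*(q + 4)*(q^3 + 2*q^2 - 11*q - 12) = (q + 1)*(q + 4)^2*(q^2 - 2*q - 3) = (q - 3)*(q + 1)*(q + 4)^2*(q + 1)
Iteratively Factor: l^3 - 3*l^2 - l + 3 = (l + 1)*(l^2 - 4*l + 3) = (l - 3)*(l + 1)*(l - 1)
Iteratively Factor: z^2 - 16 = (z - 4)*(z + 4)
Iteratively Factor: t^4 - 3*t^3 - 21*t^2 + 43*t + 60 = (t + 4)*(t^3 - 7*t^2 + 7*t + 15) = (t - 3)*(t + 4)*(t^2 - 4*t - 5) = (t - 3)*(t + 1)*(t + 4)*(t - 5)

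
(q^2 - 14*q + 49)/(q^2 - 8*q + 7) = (q - 7)/(q - 1)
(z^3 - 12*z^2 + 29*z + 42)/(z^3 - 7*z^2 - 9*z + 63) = (z^2 - 5*z - 6)/(z^2 - 9)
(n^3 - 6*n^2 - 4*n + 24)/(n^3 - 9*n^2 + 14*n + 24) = (n^2 - 4)/(n^2 - 3*n - 4)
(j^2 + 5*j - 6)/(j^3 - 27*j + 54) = (j - 1)/(j^2 - 6*j + 9)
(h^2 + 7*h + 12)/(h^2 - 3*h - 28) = (h + 3)/(h - 7)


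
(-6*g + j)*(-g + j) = 6*g^2 - 7*g*j + j^2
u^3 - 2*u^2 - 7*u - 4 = (u - 4)*(u + 1)^2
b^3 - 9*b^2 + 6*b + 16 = (b - 8)*(b - 2)*(b + 1)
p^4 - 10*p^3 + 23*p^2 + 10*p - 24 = (p - 6)*(p - 4)*(p - 1)*(p + 1)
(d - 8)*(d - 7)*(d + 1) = d^3 - 14*d^2 + 41*d + 56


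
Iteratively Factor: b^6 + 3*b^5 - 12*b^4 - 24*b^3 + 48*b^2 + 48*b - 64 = (b + 2)*(b^5 + b^4 - 14*b^3 + 4*b^2 + 40*b - 32) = (b - 2)*(b + 2)*(b^4 + 3*b^3 - 8*b^2 - 12*b + 16) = (b - 2)*(b - 1)*(b + 2)*(b^3 + 4*b^2 - 4*b - 16) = (b - 2)^2*(b - 1)*(b + 2)*(b^2 + 6*b + 8) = (b - 2)^2*(b - 1)*(b + 2)*(b + 4)*(b + 2)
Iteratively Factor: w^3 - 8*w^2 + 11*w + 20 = (w - 4)*(w^2 - 4*w - 5) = (w - 5)*(w - 4)*(w + 1)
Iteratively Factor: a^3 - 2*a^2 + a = (a - 1)*(a^2 - a) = a*(a - 1)*(a - 1)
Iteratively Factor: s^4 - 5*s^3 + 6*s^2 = (s - 3)*(s^3 - 2*s^2) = s*(s - 3)*(s^2 - 2*s) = s^2*(s - 3)*(s - 2)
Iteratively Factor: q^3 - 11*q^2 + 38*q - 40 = (q - 2)*(q^2 - 9*q + 20) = (q - 5)*(q - 2)*(q - 4)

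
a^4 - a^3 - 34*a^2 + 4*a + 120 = (a - 6)*(a - 2)*(a + 2)*(a + 5)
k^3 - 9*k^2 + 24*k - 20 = (k - 5)*(k - 2)^2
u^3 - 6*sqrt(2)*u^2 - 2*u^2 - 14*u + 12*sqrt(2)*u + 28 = (u - 2)*(u - 7*sqrt(2))*(u + sqrt(2))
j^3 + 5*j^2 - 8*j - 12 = (j - 2)*(j + 1)*(j + 6)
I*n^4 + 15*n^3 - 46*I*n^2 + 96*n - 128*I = (n - 8*I)^2*(n + 2*I)*(I*n + 1)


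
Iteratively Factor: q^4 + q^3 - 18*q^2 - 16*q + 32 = (q - 1)*(q^3 + 2*q^2 - 16*q - 32) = (q - 4)*(q - 1)*(q^2 + 6*q + 8) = (q - 4)*(q - 1)*(q + 4)*(q + 2)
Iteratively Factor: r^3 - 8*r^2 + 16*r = (r - 4)*(r^2 - 4*r) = r*(r - 4)*(r - 4)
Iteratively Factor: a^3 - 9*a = (a + 3)*(a^2 - 3*a) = a*(a + 3)*(a - 3)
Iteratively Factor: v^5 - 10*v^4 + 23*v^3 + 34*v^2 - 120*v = (v)*(v^4 - 10*v^3 + 23*v^2 + 34*v - 120) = v*(v - 5)*(v^3 - 5*v^2 - 2*v + 24) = v*(v - 5)*(v - 3)*(v^2 - 2*v - 8) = v*(v - 5)*(v - 4)*(v - 3)*(v + 2)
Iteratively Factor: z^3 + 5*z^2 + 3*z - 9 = (z + 3)*(z^2 + 2*z - 3) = (z - 1)*(z + 3)*(z + 3)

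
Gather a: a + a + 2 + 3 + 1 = 2*a + 6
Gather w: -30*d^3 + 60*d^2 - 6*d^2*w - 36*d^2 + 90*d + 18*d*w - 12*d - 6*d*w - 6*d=-30*d^3 + 24*d^2 + 72*d + w*(-6*d^2 + 12*d)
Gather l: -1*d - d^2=-d^2 - d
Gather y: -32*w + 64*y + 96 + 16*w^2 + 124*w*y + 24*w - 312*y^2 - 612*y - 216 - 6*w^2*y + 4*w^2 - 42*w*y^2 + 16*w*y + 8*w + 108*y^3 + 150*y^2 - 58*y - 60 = 20*w^2 + 108*y^3 + y^2*(-42*w - 162) + y*(-6*w^2 + 140*w - 606) - 180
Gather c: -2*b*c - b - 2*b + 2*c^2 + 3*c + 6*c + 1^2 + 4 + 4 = -3*b + 2*c^2 + c*(9 - 2*b) + 9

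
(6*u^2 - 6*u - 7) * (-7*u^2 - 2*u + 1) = -42*u^4 + 30*u^3 + 67*u^2 + 8*u - 7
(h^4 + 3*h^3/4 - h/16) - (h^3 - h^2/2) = h^4 - h^3/4 + h^2/2 - h/16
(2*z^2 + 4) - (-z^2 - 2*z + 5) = 3*z^2 + 2*z - 1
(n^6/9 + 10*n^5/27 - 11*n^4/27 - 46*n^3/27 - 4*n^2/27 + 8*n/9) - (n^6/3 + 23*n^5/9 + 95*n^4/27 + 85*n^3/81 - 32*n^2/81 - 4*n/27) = -2*n^6/9 - 59*n^5/27 - 106*n^4/27 - 223*n^3/81 + 20*n^2/81 + 28*n/27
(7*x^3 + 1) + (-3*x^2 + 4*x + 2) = 7*x^3 - 3*x^2 + 4*x + 3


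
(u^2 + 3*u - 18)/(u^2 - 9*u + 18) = (u + 6)/(u - 6)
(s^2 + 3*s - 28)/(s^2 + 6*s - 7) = (s - 4)/(s - 1)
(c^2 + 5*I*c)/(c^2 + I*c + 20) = c/(c - 4*I)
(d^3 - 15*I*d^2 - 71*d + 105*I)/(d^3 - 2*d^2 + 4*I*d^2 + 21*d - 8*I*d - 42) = (d^2 - 12*I*d - 35)/(d^2 + d*(-2 + 7*I) - 14*I)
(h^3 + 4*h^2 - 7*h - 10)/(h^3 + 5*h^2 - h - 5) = (h - 2)/(h - 1)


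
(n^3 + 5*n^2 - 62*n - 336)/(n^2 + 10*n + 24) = (n^2 - n - 56)/(n + 4)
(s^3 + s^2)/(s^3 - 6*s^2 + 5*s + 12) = s^2/(s^2 - 7*s + 12)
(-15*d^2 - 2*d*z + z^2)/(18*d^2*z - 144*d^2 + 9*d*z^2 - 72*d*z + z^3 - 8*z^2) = (-5*d + z)/(6*d*z - 48*d + z^2 - 8*z)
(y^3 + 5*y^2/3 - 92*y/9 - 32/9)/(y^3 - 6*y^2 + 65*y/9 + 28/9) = (3*y^2 + 4*y - 32)/(3*y^2 - 19*y + 28)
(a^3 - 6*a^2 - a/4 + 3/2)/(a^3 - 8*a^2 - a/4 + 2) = (a - 6)/(a - 8)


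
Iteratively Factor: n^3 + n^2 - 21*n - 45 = (n + 3)*(n^2 - 2*n - 15) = (n - 5)*(n + 3)*(n + 3)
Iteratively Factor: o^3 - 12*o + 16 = (o - 2)*(o^2 + 2*o - 8) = (o - 2)^2*(o + 4)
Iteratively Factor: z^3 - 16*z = (z + 4)*(z^2 - 4*z) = (z - 4)*(z + 4)*(z)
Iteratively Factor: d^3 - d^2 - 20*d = (d)*(d^2 - d - 20) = d*(d + 4)*(d - 5)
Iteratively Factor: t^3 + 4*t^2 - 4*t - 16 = (t - 2)*(t^2 + 6*t + 8) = (t - 2)*(t + 4)*(t + 2)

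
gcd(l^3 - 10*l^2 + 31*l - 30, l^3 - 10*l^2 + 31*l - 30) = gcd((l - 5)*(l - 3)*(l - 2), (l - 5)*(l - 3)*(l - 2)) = l^3 - 10*l^2 + 31*l - 30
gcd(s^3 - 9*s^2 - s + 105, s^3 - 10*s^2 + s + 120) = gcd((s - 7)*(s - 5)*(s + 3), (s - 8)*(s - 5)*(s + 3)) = s^2 - 2*s - 15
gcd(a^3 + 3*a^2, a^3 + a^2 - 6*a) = a^2 + 3*a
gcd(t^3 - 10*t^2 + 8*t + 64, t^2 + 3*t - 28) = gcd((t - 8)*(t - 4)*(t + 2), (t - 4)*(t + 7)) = t - 4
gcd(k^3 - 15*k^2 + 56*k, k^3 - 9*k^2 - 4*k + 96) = k - 8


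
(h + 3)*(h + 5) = h^2 + 8*h + 15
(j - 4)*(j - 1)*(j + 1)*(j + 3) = j^4 - j^3 - 13*j^2 + j + 12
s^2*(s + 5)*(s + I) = s^4 + 5*s^3 + I*s^3 + 5*I*s^2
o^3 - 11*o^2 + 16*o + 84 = (o - 7)*(o - 6)*(o + 2)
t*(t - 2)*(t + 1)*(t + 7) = t^4 + 6*t^3 - 9*t^2 - 14*t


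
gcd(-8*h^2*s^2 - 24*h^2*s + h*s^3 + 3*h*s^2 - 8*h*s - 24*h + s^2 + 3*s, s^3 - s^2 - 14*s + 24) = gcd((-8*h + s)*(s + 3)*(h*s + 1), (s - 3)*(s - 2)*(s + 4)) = 1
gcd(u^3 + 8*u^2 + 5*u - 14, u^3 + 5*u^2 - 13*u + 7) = u^2 + 6*u - 7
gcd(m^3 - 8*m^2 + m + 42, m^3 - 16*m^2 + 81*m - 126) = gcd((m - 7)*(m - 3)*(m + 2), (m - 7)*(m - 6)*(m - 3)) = m^2 - 10*m + 21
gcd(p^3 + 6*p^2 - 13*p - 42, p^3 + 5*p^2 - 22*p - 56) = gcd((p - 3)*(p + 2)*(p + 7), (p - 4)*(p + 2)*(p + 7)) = p^2 + 9*p + 14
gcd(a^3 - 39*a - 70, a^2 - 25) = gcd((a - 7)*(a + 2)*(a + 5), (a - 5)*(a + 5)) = a + 5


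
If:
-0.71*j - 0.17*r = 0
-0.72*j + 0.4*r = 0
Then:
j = 0.00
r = 0.00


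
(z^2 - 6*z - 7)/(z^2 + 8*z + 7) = (z - 7)/(z + 7)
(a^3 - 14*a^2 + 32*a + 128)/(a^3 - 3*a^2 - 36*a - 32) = (a^2 - 6*a - 16)/(a^2 + 5*a + 4)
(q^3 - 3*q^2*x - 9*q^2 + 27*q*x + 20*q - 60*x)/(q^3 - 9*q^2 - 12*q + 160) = (q^2 - 3*q*x - 4*q + 12*x)/(q^2 - 4*q - 32)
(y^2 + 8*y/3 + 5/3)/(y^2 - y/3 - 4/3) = (3*y + 5)/(3*y - 4)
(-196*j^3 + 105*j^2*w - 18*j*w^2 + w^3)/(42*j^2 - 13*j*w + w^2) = (28*j^2 - 11*j*w + w^2)/(-6*j + w)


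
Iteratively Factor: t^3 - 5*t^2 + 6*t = (t - 3)*(t^2 - 2*t) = t*(t - 3)*(t - 2)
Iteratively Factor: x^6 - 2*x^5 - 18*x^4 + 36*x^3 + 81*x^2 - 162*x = (x + 3)*(x^5 - 5*x^4 - 3*x^3 + 45*x^2 - 54*x) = (x - 2)*(x + 3)*(x^4 - 3*x^3 - 9*x^2 + 27*x) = (x - 3)*(x - 2)*(x + 3)*(x^3 - 9*x) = x*(x - 3)*(x - 2)*(x + 3)*(x^2 - 9) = x*(x - 3)^2*(x - 2)*(x + 3)*(x + 3)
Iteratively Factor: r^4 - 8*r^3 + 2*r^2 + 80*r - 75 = (r + 3)*(r^3 - 11*r^2 + 35*r - 25) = (r - 5)*(r + 3)*(r^2 - 6*r + 5) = (r - 5)*(r - 1)*(r + 3)*(r - 5)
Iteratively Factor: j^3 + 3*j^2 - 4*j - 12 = (j + 3)*(j^2 - 4) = (j + 2)*(j + 3)*(j - 2)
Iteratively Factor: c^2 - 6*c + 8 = (c - 2)*(c - 4)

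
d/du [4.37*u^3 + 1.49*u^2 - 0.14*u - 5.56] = 13.11*u^2 + 2.98*u - 0.14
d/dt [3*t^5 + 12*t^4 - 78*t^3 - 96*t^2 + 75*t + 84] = 15*t^4 + 48*t^3 - 234*t^2 - 192*t + 75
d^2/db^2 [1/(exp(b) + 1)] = (exp(b) - 1)*exp(b)/(exp(b) + 1)^3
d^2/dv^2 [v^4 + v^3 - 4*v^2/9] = 12*v^2 + 6*v - 8/9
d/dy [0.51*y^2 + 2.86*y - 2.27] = 1.02*y + 2.86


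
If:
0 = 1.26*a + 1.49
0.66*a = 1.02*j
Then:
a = -1.18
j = -0.77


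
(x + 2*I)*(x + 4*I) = x^2 + 6*I*x - 8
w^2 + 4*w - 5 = (w - 1)*(w + 5)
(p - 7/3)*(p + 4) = p^2 + 5*p/3 - 28/3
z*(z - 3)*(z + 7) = z^3 + 4*z^2 - 21*z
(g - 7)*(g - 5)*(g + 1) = g^3 - 11*g^2 + 23*g + 35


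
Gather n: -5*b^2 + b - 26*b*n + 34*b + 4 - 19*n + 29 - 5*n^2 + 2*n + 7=-5*b^2 + 35*b - 5*n^2 + n*(-26*b - 17) + 40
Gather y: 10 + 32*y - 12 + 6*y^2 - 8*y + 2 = 6*y^2 + 24*y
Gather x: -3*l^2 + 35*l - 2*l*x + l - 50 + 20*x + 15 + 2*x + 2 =-3*l^2 + 36*l + x*(22 - 2*l) - 33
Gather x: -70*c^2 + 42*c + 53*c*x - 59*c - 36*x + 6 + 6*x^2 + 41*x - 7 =-70*c^2 - 17*c + 6*x^2 + x*(53*c + 5) - 1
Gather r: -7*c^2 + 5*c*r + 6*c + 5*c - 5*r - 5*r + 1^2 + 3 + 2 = -7*c^2 + 11*c + r*(5*c - 10) + 6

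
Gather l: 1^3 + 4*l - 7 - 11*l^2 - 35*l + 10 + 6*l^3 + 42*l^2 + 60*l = 6*l^3 + 31*l^2 + 29*l + 4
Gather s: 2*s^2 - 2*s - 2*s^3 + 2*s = -2*s^3 + 2*s^2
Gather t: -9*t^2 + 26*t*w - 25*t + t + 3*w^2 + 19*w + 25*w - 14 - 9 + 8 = -9*t^2 + t*(26*w - 24) + 3*w^2 + 44*w - 15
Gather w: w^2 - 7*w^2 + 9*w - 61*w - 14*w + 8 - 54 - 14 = -6*w^2 - 66*w - 60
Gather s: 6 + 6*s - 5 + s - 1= 7*s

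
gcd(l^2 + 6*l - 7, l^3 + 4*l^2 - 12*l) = 1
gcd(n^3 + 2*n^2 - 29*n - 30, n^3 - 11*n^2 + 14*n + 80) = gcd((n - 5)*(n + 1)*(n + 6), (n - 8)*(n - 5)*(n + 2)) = n - 5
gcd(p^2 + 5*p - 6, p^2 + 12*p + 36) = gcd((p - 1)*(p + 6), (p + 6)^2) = p + 6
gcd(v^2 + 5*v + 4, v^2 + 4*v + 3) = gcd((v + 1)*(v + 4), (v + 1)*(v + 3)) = v + 1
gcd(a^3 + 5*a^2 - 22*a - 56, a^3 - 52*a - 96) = a + 2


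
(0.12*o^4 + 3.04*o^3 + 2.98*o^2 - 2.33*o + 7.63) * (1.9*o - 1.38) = 0.228*o^5 + 5.6104*o^4 + 1.4668*o^3 - 8.5394*o^2 + 17.7124*o - 10.5294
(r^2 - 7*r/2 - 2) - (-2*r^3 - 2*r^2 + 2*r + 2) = 2*r^3 + 3*r^2 - 11*r/2 - 4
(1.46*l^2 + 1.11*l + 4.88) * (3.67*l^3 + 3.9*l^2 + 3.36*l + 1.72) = 5.3582*l^5 + 9.7677*l^4 + 27.1442*l^3 + 25.2728*l^2 + 18.306*l + 8.3936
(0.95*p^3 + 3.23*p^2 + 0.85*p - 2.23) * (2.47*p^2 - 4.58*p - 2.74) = 2.3465*p^5 + 3.6271*p^4 - 15.2969*p^3 - 18.2513*p^2 + 7.8844*p + 6.1102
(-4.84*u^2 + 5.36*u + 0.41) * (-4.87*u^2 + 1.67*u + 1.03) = 23.5708*u^4 - 34.186*u^3 + 1.9693*u^2 + 6.2055*u + 0.4223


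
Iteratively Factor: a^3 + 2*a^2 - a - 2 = (a + 1)*(a^2 + a - 2) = (a - 1)*(a + 1)*(a + 2)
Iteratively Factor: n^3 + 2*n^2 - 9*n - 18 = (n - 3)*(n^2 + 5*n + 6) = (n - 3)*(n + 2)*(n + 3)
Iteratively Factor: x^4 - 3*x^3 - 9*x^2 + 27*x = (x)*(x^3 - 3*x^2 - 9*x + 27) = x*(x - 3)*(x^2 - 9) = x*(x - 3)*(x + 3)*(x - 3)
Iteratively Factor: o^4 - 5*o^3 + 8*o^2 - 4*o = (o - 1)*(o^3 - 4*o^2 + 4*o) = (o - 2)*(o - 1)*(o^2 - 2*o) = (o - 2)^2*(o - 1)*(o)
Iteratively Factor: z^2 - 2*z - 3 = (z - 3)*(z + 1)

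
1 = 1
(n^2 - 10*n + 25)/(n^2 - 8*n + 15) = (n - 5)/(n - 3)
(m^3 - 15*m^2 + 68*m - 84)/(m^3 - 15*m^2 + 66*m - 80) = (m^2 - 13*m + 42)/(m^2 - 13*m + 40)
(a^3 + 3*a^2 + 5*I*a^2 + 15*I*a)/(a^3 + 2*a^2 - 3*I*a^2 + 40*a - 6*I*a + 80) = a*(a + 3)/(a^2 + 2*a*(1 - 4*I) - 16*I)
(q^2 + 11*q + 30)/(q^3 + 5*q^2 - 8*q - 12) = (q + 5)/(q^2 - q - 2)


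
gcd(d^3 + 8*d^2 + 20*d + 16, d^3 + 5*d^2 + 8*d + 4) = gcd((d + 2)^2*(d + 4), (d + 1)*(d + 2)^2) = d^2 + 4*d + 4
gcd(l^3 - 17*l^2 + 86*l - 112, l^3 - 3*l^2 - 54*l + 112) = l^2 - 10*l + 16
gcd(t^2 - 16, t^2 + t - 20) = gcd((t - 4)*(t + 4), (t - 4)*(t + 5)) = t - 4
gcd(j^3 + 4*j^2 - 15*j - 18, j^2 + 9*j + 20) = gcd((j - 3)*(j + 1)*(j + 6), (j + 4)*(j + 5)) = 1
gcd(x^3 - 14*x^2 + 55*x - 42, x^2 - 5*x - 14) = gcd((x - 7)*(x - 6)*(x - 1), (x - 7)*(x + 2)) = x - 7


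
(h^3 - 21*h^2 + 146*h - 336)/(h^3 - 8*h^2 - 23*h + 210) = (h - 8)/(h + 5)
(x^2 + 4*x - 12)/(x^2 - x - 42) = (x - 2)/(x - 7)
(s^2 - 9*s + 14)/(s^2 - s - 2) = (s - 7)/(s + 1)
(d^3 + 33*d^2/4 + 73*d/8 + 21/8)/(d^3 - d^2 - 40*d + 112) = (8*d^2 + 10*d + 3)/(8*(d^2 - 8*d + 16))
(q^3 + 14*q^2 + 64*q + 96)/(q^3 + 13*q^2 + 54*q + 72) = (q + 4)/(q + 3)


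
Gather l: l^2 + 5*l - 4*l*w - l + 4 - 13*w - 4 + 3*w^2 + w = l^2 + l*(4 - 4*w) + 3*w^2 - 12*w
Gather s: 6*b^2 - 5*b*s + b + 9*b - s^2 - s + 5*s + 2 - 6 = 6*b^2 + 10*b - s^2 + s*(4 - 5*b) - 4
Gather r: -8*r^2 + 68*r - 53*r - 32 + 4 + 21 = -8*r^2 + 15*r - 7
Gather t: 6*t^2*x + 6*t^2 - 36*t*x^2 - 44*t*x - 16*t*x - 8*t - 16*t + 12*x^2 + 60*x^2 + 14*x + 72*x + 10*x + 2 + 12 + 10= t^2*(6*x + 6) + t*(-36*x^2 - 60*x - 24) + 72*x^2 + 96*x + 24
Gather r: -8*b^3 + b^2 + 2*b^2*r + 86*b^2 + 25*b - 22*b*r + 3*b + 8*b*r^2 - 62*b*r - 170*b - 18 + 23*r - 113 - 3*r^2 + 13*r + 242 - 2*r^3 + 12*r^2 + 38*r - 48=-8*b^3 + 87*b^2 - 142*b - 2*r^3 + r^2*(8*b + 9) + r*(2*b^2 - 84*b + 74) + 63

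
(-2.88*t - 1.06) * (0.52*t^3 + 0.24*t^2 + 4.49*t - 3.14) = -1.4976*t^4 - 1.2424*t^3 - 13.1856*t^2 + 4.2838*t + 3.3284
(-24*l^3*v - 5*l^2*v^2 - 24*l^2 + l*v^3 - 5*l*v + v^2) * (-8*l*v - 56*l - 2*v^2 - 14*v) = 192*l^4*v^2 + 1344*l^4*v + 88*l^3*v^3 + 616*l^3*v^2 + 192*l^3*v + 1344*l^3 + 2*l^2*v^4 + 14*l^2*v^3 + 88*l^2*v^2 + 616*l^2*v - 2*l*v^5 - 14*l*v^4 + 2*l*v^3 + 14*l*v^2 - 2*v^4 - 14*v^3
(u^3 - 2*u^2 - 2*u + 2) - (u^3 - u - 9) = -2*u^2 - u + 11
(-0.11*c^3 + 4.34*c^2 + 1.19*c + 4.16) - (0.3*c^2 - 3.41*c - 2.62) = -0.11*c^3 + 4.04*c^2 + 4.6*c + 6.78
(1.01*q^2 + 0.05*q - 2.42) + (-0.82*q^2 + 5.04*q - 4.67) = 0.19*q^2 + 5.09*q - 7.09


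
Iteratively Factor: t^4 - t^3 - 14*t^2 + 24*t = (t - 3)*(t^3 + 2*t^2 - 8*t) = (t - 3)*(t + 4)*(t^2 - 2*t) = t*(t - 3)*(t + 4)*(t - 2)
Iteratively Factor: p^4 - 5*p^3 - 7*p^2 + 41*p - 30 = (p - 5)*(p^3 - 7*p + 6) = (p - 5)*(p - 1)*(p^2 + p - 6) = (p - 5)*(p - 2)*(p - 1)*(p + 3)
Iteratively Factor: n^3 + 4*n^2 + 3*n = (n)*(n^2 + 4*n + 3) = n*(n + 3)*(n + 1)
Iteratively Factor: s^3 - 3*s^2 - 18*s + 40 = (s - 2)*(s^2 - s - 20) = (s - 5)*(s - 2)*(s + 4)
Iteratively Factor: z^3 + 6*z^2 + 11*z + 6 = (z + 3)*(z^2 + 3*z + 2) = (z + 2)*(z + 3)*(z + 1)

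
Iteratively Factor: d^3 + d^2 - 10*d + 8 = (d - 2)*(d^2 + 3*d - 4) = (d - 2)*(d + 4)*(d - 1)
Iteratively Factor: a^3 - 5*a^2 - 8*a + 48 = (a - 4)*(a^2 - a - 12) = (a - 4)*(a + 3)*(a - 4)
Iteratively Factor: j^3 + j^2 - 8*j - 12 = (j + 2)*(j^2 - j - 6) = (j - 3)*(j + 2)*(j + 2)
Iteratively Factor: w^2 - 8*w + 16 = (w - 4)*(w - 4)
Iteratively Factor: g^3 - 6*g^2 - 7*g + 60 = (g - 4)*(g^2 - 2*g - 15) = (g - 5)*(g - 4)*(g + 3)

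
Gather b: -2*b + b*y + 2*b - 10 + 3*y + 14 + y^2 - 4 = b*y + y^2 + 3*y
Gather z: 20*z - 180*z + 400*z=240*z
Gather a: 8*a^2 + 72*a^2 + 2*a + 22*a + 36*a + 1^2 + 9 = 80*a^2 + 60*a + 10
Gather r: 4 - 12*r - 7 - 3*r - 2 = -15*r - 5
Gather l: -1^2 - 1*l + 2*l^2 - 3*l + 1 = 2*l^2 - 4*l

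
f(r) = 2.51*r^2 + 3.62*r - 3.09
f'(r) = 5.02*r + 3.62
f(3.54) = 41.18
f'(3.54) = 21.39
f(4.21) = 56.64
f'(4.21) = 24.75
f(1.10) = 3.93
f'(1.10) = 9.14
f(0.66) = 0.39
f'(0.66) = 6.93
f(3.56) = 41.61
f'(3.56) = 21.49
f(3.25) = 35.19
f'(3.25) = 19.94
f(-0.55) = -4.32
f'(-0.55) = 0.86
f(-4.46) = 30.69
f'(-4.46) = -18.77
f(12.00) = 401.79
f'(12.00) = 63.86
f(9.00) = 232.80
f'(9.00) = 48.80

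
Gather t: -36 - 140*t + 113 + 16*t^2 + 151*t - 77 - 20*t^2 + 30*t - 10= -4*t^2 + 41*t - 10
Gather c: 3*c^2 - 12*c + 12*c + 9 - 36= 3*c^2 - 27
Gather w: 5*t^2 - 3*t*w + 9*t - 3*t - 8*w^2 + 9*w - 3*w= 5*t^2 + 6*t - 8*w^2 + w*(6 - 3*t)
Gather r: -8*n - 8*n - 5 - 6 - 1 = -16*n - 12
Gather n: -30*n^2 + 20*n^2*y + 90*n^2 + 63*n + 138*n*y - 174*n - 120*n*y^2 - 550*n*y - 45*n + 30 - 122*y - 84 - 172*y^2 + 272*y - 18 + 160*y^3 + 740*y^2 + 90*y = n^2*(20*y + 60) + n*(-120*y^2 - 412*y - 156) + 160*y^3 + 568*y^2 + 240*y - 72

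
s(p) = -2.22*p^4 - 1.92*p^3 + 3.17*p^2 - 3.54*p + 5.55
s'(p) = -8.88*p^3 - 5.76*p^2 + 6.34*p - 3.54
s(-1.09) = 12.53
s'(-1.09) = -5.79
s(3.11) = -240.23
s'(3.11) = -306.65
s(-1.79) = 10.26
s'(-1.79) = 17.59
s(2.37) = -80.63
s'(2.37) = -139.08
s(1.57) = -13.11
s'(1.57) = -42.15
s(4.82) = -1351.10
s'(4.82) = -1101.18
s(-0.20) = 6.40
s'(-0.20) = -4.97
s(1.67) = -17.73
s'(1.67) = -50.37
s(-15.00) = -105135.60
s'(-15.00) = 28575.36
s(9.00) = -15734.64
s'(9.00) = -6886.56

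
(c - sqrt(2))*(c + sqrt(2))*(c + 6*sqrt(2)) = c^3 + 6*sqrt(2)*c^2 - 2*c - 12*sqrt(2)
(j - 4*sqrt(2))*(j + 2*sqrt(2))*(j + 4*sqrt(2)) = j^3 + 2*sqrt(2)*j^2 - 32*j - 64*sqrt(2)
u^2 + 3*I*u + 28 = (u - 4*I)*(u + 7*I)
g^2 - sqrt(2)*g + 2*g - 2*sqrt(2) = (g + 2)*(g - sqrt(2))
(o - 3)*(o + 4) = o^2 + o - 12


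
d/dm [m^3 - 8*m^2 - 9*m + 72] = 3*m^2 - 16*m - 9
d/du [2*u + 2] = 2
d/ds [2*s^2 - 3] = 4*s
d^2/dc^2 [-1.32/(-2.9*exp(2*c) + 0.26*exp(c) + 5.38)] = ((0.3432 - 15.312*exp(c))*(-2.9*exp(2*c) + 0.26*exp(c) + 5.38) - 1.32*(5.8*exp(c) - 0.26)*(11.6*exp(c) - 0.52)*exp(c))*exp(c)/(-2.9*exp(2*c) + 0.26*exp(c) + 5.38)^3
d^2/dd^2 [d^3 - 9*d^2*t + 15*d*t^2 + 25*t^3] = 6*d - 18*t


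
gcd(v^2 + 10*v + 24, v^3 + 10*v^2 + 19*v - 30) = v + 6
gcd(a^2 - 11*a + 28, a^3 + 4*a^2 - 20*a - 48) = a - 4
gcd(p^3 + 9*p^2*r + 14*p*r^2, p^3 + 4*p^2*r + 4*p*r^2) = p^2 + 2*p*r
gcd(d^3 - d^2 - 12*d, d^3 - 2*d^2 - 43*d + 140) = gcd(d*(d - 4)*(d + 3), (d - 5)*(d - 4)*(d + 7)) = d - 4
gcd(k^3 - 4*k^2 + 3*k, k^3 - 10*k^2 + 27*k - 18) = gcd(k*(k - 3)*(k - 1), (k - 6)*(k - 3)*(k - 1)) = k^2 - 4*k + 3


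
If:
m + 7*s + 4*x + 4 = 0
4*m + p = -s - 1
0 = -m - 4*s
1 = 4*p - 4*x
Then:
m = -4/63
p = -16/21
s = 1/63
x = -85/84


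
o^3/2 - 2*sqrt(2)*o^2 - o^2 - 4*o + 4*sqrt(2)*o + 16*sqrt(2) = (o/2 + 1)*(o - 4)*(o - 4*sqrt(2))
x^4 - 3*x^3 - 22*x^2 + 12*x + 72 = (x - 6)*(x - 2)*(x + 2)*(x + 3)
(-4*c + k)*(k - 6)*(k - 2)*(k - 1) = -4*c*k^3 + 36*c*k^2 - 80*c*k + 48*c + k^4 - 9*k^3 + 20*k^2 - 12*k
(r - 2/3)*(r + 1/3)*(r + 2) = r^3 + 5*r^2/3 - 8*r/9 - 4/9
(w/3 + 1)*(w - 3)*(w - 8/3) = w^3/3 - 8*w^2/9 - 3*w + 8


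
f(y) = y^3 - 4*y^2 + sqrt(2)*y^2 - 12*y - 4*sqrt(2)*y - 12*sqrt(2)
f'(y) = 3*y^2 - 8*y + 2*sqrt(2)*y - 12 - 4*sqrt(2)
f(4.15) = -63.31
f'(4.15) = 12.55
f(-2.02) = -0.10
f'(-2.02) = 5.03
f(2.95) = -65.89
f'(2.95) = -6.81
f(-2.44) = -3.81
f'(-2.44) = 12.82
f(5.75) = -13.88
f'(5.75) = 51.79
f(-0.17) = -14.05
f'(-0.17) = -16.69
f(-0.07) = -15.75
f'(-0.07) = -17.28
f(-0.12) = -14.89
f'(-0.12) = -16.99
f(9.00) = 343.67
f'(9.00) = 178.80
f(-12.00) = -1905.44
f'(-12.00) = 476.40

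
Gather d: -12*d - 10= -12*d - 10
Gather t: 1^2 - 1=0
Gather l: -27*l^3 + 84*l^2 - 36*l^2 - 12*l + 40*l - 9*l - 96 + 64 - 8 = -27*l^3 + 48*l^2 + 19*l - 40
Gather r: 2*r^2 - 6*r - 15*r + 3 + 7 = 2*r^2 - 21*r + 10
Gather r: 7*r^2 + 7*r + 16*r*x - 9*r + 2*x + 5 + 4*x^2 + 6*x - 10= 7*r^2 + r*(16*x - 2) + 4*x^2 + 8*x - 5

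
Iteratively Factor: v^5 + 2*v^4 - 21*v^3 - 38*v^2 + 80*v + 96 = (v - 4)*(v^4 + 6*v^3 + 3*v^2 - 26*v - 24) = (v - 4)*(v - 2)*(v^3 + 8*v^2 + 19*v + 12) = (v - 4)*(v - 2)*(v + 3)*(v^2 + 5*v + 4) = (v - 4)*(v - 2)*(v + 1)*(v + 3)*(v + 4)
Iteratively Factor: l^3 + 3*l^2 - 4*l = (l)*(l^2 + 3*l - 4) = l*(l + 4)*(l - 1)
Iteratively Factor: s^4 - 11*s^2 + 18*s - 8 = (s - 1)*(s^3 + s^2 - 10*s + 8) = (s - 2)*(s - 1)*(s^2 + 3*s - 4) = (s - 2)*(s - 1)^2*(s + 4)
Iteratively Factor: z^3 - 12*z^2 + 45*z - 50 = (z - 2)*(z^2 - 10*z + 25) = (z - 5)*(z - 2)*(z - 5)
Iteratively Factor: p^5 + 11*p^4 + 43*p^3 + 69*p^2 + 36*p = (p + 1)*(p^4 + 10*p^3 + 33*p^2 + 36*p) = (p + 1)*(p + 3)*(p^3 + 7*p^2 + 12*p) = p*(p + 1)*(p + 3)*(p^2 + 7*p + 12) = p*(p + 1)*(p + 3)^2*(p + 4)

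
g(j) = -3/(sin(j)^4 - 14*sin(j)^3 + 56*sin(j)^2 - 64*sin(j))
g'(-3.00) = 2.31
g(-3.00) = -0.29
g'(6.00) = -0.56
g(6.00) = -0.13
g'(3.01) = 2.67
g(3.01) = 0.40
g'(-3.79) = 0.06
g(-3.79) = 0.14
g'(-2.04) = 0.02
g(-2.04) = -0.03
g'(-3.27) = 2.81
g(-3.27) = 0.41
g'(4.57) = 0.01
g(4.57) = -0.02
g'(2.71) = 0.20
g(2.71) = 0.17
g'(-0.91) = -0.04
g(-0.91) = -0.03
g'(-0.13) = -2.74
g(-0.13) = -0.32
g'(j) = -3*(-4*sin(j)^3*cos(j) + 42*sin(j)^2*cos(j) - 112*sin(j)*cos(j) + 64*cos(j))/(sin(j)^4 - 14*sin(j)^3 + 56*sin(j)^2 - 64*sin(j))^2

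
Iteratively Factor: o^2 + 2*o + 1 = (o + 1)*(o + 1)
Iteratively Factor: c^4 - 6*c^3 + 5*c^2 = (c)*(c^3 - 6*c^2 + 5*c) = c*(c - 5)*(c^2 - c) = c^2*(c - 5)*(c - 1)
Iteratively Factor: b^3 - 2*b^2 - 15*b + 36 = (b - 3)*(b^2 + b - 12) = (b - 3)^2*(b + 4)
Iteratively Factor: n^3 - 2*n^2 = (n)*(n^2 - 2*n) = n*(n - 2)*(n)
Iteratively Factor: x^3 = (x)*(x^2) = x^2*(x)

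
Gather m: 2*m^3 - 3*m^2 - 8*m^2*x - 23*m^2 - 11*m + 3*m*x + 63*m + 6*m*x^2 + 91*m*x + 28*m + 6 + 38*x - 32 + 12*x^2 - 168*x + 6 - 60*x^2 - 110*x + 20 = 2*m^3 + m^2*(-8*x - 26) + m*(6*x^2 + 94*x + 80) - 48*x^2 - 240*x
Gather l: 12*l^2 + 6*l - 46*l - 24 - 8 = 12*l^2 - 40*l - 32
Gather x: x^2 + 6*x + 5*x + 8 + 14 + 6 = x^2 + 11*x + 28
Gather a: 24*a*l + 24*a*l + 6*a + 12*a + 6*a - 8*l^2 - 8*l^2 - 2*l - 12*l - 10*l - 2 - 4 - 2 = a*(48*l + 24) - 16*l^2 - 24*l - 8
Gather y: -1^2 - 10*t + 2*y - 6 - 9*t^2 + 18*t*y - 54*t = -9*t^2 - 64*t + y*(18*t + 2) - 7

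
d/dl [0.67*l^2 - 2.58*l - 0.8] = 1.34*l - 2.58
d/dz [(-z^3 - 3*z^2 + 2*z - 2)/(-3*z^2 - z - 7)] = (3*z^4 + 2*z^3 + 30*z^2 + 30*z - 16)/(9*z^4 + 6*z^3 + 43*z^2 + 14*z + 49)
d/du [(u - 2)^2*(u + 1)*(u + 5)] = 4*u^3 + 6*u^2 - 30*u + 4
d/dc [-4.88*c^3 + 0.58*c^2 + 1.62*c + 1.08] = -14.64*c^2 + 1.16*c + 1.62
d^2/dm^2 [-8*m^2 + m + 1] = -16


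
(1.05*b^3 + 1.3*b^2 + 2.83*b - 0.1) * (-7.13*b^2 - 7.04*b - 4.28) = -7.4865*b^5 - 16.661*b^4 - 33.8239*b^3 - 24.7742*b^2 - 11.4084*b + 0.428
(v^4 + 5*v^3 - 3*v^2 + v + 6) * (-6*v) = -6*v^5 - 30*v^4 + 18*v^3 - 6*v^2 - 36*v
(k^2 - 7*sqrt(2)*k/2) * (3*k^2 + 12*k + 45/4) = 3*k^4 - 21*sqrt(2)*k^3/2 + 12*k^3 - 42*sqrt(2)*k^2 + 45*k^2/4 - 315*sqrt(2)*k/8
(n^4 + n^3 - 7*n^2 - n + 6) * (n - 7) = n^5 - 6*n^4 - 14*n^3 + 48*n^2 + 13*n - 42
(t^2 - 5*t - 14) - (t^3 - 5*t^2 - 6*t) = -t^3 + 6*t^2 + t - 14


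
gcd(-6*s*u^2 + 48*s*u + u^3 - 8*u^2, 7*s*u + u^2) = u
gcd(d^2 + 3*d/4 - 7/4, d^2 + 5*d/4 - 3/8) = 1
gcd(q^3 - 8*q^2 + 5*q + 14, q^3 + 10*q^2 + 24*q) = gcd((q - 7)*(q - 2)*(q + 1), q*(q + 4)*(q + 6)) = 1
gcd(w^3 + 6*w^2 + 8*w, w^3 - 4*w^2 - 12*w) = w^2 + 2*w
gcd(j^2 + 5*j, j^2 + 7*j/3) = j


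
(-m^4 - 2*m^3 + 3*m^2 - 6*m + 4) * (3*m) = -3*m^5 - 6*m^4 + 9*m^3 - 18*m^2 + 12*m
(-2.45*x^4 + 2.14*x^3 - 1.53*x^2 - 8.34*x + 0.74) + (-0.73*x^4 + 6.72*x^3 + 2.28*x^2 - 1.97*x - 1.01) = -3.18*x^4 + 8.86*x^3 + 0.75*x^2 - 10.31*x - 0.27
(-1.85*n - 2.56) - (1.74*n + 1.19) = -3.59*n - 3.75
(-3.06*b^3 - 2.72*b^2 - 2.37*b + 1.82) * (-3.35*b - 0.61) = 10.251*b^4 + 10.9786*b^3 + 9.5987*b^2 - 4.6513*b - 1.1102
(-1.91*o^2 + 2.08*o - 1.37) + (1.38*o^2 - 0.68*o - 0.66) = -0.53*o^2 + 1.4*o - 2.03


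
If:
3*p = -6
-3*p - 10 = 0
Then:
No Solution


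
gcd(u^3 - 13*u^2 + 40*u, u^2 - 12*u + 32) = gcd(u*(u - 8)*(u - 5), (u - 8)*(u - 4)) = u - 8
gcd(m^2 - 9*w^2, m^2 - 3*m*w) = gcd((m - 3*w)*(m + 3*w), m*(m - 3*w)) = -m + 3*w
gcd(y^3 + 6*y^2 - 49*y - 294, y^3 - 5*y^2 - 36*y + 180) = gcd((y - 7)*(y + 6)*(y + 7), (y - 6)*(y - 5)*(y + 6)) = y + 6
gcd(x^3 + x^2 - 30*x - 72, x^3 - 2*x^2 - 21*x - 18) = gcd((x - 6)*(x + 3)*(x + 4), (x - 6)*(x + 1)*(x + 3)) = x^2 - 3*x - 18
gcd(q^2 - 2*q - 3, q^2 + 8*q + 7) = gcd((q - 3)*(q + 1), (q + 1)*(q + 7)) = q + 1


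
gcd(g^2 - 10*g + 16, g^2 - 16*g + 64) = g - 8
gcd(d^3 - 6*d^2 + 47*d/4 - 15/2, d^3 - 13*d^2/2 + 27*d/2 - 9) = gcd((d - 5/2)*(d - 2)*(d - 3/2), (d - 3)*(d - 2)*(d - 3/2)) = d^2 - 7*d/2 + 3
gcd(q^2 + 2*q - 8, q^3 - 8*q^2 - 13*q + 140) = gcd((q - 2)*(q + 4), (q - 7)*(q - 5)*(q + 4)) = q + 4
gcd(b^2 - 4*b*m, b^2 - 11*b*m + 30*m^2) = 1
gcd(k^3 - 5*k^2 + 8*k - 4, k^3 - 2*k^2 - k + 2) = k^2 - 3*k + 2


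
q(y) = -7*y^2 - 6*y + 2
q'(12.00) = -174.00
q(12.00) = -1078.00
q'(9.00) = -132.00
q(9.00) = -619.00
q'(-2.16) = 24.24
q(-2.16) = -17.70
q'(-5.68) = 73.52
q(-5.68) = -189.76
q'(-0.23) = -2.78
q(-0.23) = 3.01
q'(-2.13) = 23.82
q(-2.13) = -16.98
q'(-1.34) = 12.76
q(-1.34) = -2.53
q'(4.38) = -67.32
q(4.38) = -158.57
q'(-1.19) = 10.66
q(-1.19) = -0.77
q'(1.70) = -29.80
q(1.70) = -28.43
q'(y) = -14*y - 6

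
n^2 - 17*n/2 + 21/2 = (n - 7)*(n - 3/2)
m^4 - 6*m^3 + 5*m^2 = m^2*(m - 5)*(m - 1)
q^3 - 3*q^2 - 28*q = q*(q - 7)*(q + 4)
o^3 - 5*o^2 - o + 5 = (o - 5)*(o - 1)*(o + 1)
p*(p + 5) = p^2 + 5*p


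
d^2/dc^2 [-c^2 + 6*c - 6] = -2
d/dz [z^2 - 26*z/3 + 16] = 2*z - 26/3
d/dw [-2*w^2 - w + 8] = -4*w - 1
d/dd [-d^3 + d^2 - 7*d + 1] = -3*d^2 + 2*d - 7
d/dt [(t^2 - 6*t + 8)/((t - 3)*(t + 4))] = (7*t^2 - 40*t + 64)/(t^4 + 2*t^3 - 23*t^2 - 24*t + 144)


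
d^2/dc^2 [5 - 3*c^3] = -18*c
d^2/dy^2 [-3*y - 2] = 0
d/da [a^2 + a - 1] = 2*a + 1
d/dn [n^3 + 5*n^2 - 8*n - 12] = 3*n^2 + 10*n - 8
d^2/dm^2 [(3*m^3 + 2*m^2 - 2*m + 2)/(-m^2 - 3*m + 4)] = 2*(-31*m^3 + 78*m^2 - 138*m - 34)/(m^6 + 9*m^5 + 15*m^4 - 45*m^3 - 60*m^2 + 144*m - 64)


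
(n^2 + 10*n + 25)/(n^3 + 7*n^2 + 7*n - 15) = (n + 5)/(n^2 + 2*n - 3)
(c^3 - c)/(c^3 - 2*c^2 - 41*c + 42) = c*(c + 1)/(c^2 - c - 42)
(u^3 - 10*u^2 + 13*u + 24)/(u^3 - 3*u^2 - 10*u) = (-u^3 + 10*u^2 - 13*u - 24)/(u*(-u^2 + 3*u + 10))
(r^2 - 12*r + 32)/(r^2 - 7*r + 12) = (r - 8)/(r - 3)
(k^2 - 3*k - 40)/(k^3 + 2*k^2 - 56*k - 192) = (k + 5)/(k^2 + 10*k + 24)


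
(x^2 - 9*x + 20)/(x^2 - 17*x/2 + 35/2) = 2*(x - 4)/(2*x - 7)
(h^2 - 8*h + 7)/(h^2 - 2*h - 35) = (h - 1)/(h + 5)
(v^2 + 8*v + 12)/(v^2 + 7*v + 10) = (v + 6)/(v + 5)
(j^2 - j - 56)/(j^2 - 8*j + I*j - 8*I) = (j + 7)/(j + I)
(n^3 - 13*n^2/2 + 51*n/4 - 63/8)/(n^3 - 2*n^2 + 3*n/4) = (4*n^2 - 20*n + 21)/(2*n*(2*n - 1))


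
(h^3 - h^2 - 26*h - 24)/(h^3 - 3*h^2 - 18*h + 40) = (h^2 - 5*h - 6)/(h^2 - 7*h + 10)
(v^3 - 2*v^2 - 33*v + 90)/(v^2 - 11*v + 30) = (v^2 + 3*v - 18)/(v - 6)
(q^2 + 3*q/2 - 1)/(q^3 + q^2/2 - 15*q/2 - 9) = (2*q - 1)/(2*q^2 - 3*q - 9)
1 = 1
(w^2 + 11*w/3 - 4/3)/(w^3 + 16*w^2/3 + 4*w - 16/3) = (3*w - 1)/(3*w^2 + 4*w - 4)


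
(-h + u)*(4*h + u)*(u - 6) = -4*h^2*u + 24*h^2 + 3*h*u^2 - 18*h*u + u^3 - 6*u^2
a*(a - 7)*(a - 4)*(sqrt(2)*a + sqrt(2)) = sqrt(2)*a^4 - 10*sqrt(2)*a^3 + 17*sqrt(2)*a^2 + 28*sqrt(2)*a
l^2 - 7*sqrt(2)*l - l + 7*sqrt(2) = (l - 1)*(l - 7*sqrt(2))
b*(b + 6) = b^2 + 6*b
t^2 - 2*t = t*(t - 2)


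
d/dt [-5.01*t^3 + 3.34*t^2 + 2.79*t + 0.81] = -15.03*t^2 + 6.68*t + 2.79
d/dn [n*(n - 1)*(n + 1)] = 3*n^2 - 1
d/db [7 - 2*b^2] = -4*b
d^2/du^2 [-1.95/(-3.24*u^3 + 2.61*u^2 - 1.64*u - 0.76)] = ((10.179 - 37.908*u)*(3.24*u^3 - 2.61*u^2 + 1.64*u + 0.76) + 1.95*(9.72*u^2 - 5.22*u + 1.64)*(19.44*u^2 - 10.44*u + 3.28))/(3.24*u^3 - 2.61*u^2 + 1.64*u + 0.76)^3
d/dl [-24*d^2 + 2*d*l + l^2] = 2*d + 2*l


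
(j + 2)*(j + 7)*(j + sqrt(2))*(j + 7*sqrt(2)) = j^4 + 9*j^3 + 8*sqrt(2)*j^3 + 28*j^2 + 72*sqrt(2)*j^2 + 126*j + 112*sqrt(2)*j + 196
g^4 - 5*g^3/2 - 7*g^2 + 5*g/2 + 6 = (g - 4)*(g - 1)*(g + 1)*(g + 3/2)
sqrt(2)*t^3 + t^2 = t^2*(sqrt(2)*t + 1)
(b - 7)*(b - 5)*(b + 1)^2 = b^4 - 10*b^3 + 12*b^2 + 58*b + 35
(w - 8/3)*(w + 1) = w^2 - 5*w/3 - 8/3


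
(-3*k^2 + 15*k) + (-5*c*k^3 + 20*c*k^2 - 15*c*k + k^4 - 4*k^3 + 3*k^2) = -5*c*k^3 + 20*c*k^2 - 15*c*k + k^4 - 4*k^3 + 15*k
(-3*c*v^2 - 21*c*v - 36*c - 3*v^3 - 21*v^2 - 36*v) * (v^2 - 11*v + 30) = -3*c*v^4 + 12*c*v^3 + 105*c*v^2 - 234*c*v - 1080*c - 3*v^5 + 12*v^4 + 105*v^3 - 234*v^2 - 1080*v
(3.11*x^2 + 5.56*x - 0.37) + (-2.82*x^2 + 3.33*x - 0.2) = 0.29*x^2 + 8.89*x - 0.57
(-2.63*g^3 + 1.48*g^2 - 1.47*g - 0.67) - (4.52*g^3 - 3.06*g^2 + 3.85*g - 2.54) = -7.15*g^3 + 4.54*g^2 - 5.32*g + 1.87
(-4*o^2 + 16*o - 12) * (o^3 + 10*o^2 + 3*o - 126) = -4*o^5 - 24*o^4 + 136*o^3 + 432*o^2 - 2052*o + 1512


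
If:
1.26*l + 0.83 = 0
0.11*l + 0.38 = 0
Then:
No Solution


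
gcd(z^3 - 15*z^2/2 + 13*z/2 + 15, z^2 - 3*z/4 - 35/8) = z - 5/2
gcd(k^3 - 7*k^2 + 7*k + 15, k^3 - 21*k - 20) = k^2 - 4*k - 5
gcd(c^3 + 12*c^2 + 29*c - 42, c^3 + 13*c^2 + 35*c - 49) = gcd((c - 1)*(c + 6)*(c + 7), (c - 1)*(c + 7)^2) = c^2 + 6*c - 7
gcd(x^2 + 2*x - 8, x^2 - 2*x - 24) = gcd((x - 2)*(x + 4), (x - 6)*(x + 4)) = x + 4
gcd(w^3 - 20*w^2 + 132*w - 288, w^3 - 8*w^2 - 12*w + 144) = w^2 - 12*w + 36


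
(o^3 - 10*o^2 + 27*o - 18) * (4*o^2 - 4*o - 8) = 4*o^5 - 44*o^4 + 140*o^3 - 100*o^2 - 144*o + 144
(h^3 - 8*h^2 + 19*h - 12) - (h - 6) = h^3 - 8*h^2 + 18*h - 6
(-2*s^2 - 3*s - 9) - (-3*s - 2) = -2*s^2 - 7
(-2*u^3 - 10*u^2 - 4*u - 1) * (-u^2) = 2*u^5 + 10*u^4 + 4*u^3 + u^2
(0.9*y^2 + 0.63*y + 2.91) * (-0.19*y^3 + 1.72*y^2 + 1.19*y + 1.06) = -0.171*y^5 + 1.4283*y^4 + 1.6017*y^3 + 6.7089*y^2 + 4.1307*y + 3.0846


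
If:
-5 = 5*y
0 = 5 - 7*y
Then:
No Solution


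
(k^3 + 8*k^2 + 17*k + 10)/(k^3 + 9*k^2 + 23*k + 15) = (k + 2)/(k + 3)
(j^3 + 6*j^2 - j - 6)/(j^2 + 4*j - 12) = (j^2 - 1)/(j - 2)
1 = 1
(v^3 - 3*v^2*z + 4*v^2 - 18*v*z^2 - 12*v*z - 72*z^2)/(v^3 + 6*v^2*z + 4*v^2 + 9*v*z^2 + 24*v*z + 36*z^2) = (v - 6*z)/(v + 3*z)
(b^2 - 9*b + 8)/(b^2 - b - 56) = (b - 1)/(b + 7)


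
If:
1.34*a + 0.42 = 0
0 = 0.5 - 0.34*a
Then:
No Solution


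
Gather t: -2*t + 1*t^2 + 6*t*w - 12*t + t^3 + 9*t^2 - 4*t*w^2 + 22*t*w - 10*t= t^3 + 10*t^2 + t*(-4*w^2 + 28*w - 24)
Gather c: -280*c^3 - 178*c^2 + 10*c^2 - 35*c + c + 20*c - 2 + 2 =-280*c^3 - 168*c^2 - 14*c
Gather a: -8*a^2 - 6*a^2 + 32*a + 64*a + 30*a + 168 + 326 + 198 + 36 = -14*a^2 + 126*a + 728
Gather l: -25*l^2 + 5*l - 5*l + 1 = 1 - 25*l^2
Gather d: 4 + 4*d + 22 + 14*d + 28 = 18*d + 54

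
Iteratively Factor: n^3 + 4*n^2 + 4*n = (n + 2)*(n^2 + 2*n) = (n + 2)^2*(n)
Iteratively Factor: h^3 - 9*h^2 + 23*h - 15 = (h - 1)*(h^2 - 8*h + 15) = (h - 5)*(h - 1)*(h - 3)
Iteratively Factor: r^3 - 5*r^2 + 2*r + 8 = (r - 2)*(r^2 - 3*r - 4) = (r - 4)*(r - 2)*(r + 1)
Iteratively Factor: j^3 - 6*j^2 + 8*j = (j - 4)*(j^2 - 2*j) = j*(j - 4)*(j - 2)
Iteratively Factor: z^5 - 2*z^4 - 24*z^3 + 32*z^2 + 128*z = (z + 4)*(z^4 - 6*z^3 + 32*z) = (z - 4)*(z + 4)*(z^3 - 2*z^2 - 8*z) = z*(z - 4)*(z + 4)*(z^2 - 2*z - 8) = z*(z - 4)*(z + 2)*(z + 4)*(z - 4)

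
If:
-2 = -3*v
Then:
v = 2/3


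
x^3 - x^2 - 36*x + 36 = (x - 6)*(x - 1)*(x + 6)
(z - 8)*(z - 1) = z^2 - 9*z + 8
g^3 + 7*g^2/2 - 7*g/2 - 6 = (g - 3/2)*(g + 1)*(g + 4)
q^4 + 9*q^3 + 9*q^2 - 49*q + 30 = (q - 1)^2*(q + 5)*(q + 6)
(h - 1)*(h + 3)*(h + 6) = h^3 + 8*h^2 + 9*h - 18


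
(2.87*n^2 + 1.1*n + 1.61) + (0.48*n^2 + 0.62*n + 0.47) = 3.35*n^2 + 1.72*n + 2.08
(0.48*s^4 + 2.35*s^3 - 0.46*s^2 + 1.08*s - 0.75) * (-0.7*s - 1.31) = -0.336*s^5 - 2.2738*s^4 - 2.7565*s^3 - 0.1534*s^2 - 0.8898*s + 0.9825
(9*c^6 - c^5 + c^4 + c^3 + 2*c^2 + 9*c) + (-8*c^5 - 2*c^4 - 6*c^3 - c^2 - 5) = 9*c^6 - 9*c^5 - c^4 - 5*c^3 + c^2 + 9*c - 5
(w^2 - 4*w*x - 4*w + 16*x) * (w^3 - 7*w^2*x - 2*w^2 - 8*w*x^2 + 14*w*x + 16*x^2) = w^5 - 11*w^4*x - 6*w^4 + 20*w^3*x^2 + 66*w^3*x + 8*w^3 + 32*w^2*x^3 - 120*w^2*x^2 - 88*w^2*x - 192*w*x^3 + 160*w*x^2 + 256*x^3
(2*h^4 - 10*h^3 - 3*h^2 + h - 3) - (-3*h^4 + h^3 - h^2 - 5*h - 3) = 5*h^4 - 11*h^3 - 2*h^2 + 6*h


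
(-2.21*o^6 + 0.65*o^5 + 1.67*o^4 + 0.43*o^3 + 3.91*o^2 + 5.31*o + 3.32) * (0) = 0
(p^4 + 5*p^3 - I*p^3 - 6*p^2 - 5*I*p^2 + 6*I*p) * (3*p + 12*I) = 3*p^5 + 15*p^4 + 9*I*p^4 - 6*p^3 + 45*I*p^3 + 60*p^2 - 54*I*p^2 - 72*p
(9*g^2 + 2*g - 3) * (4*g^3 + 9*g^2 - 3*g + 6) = 36*g^5 + 89*g^4 - 21*g^3 + 21*g^2 + 21*g - 18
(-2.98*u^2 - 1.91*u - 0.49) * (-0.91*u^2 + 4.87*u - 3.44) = 2.7118*u^4 - 12.7745*u^3 + 1.3954*u^2 + 4.1841*u + 1.6856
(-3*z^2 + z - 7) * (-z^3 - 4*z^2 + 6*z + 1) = 3*z^5 + 11*z^4 - 15*z^3 + 31*z^2 - 41*z - 7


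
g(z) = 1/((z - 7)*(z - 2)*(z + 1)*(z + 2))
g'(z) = -1/((z - 7)*(z - 2)*(z + 1)*(z + 2)^2) - 1/((z - 7)*(z - 2)*(z + 1)^2*(z + 2)) - 1/((z - 7)*(z - 2)^2*(z + 1)*(z + 2)) - 1/((z - 7)^2*(z - 2)*(z + 1)*(z + 2)) = 2*(-2*z^3 + 9*z^2 + 11*z - 12)/(z^8 - 12*z^7 + 14*z^6 + 180*z^5 - 111*z^4 - 864*z^3 - 40*z^2 + 1344*z + 784)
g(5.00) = -0.00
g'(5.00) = 0.00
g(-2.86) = 0.01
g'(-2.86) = 0.03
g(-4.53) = 0.00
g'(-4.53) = 0.00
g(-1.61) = -0.14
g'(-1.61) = 0.07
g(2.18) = -0.09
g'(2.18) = 0.51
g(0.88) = 0.03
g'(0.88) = 0.00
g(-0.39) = 0.06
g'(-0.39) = -0.10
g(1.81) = 0.09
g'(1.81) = 0.46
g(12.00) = 0.00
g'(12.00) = 0.00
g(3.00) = -0.01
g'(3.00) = 0.02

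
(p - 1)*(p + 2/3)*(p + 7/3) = p^3 + 2*p^2 - 13*p/9 - 14/9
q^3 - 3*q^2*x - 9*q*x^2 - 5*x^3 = (q - 5*x)*(q + x)^2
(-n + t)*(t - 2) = -n*t + 2*n + t^2 - 2*t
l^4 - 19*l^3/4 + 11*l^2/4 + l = l*(l - 4)*(l - 1)*(l + 1/4)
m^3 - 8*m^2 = m^2*(m - 8)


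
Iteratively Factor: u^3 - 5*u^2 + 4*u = (u - 4)*(u^2 - u) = (u - 4)*(u - 1)*(u)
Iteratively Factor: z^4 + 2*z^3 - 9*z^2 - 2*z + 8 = (z + 4)*(z^3 - 2*z^2 - z + 2) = (z - 1)*(z + 4)*(z^2 - z - 2) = (z - 1)*(z + 1)*(z + 4)*(z - 2)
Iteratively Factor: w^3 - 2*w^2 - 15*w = (w - 5)*(w^2 + 3*w) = (w - 5)*(w + 3)*(w)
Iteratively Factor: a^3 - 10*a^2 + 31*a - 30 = (a - 5)*(a^2 - 5*a + 6) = (a - 5)*(a - 3)*(a - 2)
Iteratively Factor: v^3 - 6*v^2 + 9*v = (v - 3)*(v^2 - 3*v) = v*(v - 3)*(v - 3)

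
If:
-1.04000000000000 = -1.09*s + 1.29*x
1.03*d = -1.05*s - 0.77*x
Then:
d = -1.95403936937739*x - 0.972655206199341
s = 1.18348623853211*x + 0.954128440366973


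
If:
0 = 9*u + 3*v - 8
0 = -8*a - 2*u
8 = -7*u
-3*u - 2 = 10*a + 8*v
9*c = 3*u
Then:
No Solution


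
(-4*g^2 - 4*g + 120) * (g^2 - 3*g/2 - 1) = -4*g^4 + 2*g^3 + 130*g^2 - 176*g - 120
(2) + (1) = 3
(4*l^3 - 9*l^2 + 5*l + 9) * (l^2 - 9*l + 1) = 4*l^5 - 45*l^4 + 90*l^3 - 45*l^2 - 76*l + 9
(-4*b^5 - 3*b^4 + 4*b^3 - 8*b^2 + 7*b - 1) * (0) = 0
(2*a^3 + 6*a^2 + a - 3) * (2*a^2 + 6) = 4*a^5 + 12*a^4 + 14*a^3 + 30*a^2 + 6*a - 18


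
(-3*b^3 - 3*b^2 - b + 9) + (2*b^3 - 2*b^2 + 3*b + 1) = -b^3 - 5*b^2 + 2*b + 10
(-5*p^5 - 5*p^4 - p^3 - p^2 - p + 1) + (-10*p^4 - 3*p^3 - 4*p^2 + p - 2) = -5*p^5 - 15*p^4 - 4*p^3 - 5*p^2 - 1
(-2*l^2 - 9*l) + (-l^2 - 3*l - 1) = -3*l^2 - 12*l - 1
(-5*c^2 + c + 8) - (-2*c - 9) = -5*c^2 + 3*c + 17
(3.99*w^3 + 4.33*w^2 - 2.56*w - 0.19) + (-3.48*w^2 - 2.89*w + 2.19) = 3.99*w^3 + 0.85*w^2 - 5.45*w + 2.0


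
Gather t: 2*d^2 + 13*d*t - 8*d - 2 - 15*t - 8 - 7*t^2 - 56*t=2*d^2 - 8*d - 7*t^2 + t*(13*d - 71) - 10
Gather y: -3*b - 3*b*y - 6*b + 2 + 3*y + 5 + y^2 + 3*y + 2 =-9*b + y^2 + y*(6 - 3*b) + 9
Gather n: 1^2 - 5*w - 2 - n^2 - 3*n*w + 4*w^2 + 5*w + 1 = -n^2 - 3*n*w + 4*w^2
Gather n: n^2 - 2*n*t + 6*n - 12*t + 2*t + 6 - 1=n^2 + n*(6 - 2*t) - 10*t + 5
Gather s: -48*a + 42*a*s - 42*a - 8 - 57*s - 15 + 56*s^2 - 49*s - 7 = -90*a + 56*s^2 + s*(42*a - 106) - 30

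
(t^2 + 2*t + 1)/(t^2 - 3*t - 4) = (t + 1)/(t - 4)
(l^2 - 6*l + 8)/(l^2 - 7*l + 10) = (l - 4)/(l - 5)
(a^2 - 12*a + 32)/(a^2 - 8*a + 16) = (a - 8)/(a - 4)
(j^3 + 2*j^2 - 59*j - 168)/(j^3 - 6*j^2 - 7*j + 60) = (j^2 - j - 56)/(j^2 - 9*j + 20)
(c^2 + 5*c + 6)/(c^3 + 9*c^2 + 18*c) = (c + 2)/(c*(c + 6))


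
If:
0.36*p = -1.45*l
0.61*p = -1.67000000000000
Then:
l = 0.68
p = -2.74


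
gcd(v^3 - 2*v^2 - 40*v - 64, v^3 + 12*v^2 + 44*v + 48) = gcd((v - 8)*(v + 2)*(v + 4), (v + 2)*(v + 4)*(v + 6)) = v^2 + 6*v + 8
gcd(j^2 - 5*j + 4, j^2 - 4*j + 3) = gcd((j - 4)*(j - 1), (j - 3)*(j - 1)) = j - 1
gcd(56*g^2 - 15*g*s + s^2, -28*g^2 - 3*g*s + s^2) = -7*g + s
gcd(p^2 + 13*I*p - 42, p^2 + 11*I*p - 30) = p + 6*I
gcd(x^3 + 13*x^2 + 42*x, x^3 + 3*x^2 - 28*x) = x^2 + 7*x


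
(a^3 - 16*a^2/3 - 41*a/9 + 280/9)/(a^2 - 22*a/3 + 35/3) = (9*a^2 - 3*a - 56)/(3*(3*a - 7))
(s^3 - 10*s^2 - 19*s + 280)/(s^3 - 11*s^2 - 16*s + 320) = (s - 7)/(s - 8)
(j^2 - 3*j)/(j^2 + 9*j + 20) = j*(j - 3)/(j^2 + 9*j + 20)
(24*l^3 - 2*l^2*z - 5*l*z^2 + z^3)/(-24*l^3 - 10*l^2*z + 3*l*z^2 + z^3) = (-4*l + z)/(4*l + z)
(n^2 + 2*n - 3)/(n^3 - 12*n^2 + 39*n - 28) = (n + 3)/(n^2 - 11*n + 28)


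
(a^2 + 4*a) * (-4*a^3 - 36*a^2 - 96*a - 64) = -4*a^5 - 52*a^4 - 240*a^3 - 448*a^2 - 256*a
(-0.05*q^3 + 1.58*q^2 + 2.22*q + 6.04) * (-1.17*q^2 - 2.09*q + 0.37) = 0.0585*q^5 - 1.7441*q^4 - 5.9181*q^3 - 11.122*q^2 - 11.8022*q + 2.2348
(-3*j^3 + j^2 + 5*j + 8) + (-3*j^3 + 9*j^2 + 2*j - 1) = -6*j^3 + 10*j^2 + 7*j + 7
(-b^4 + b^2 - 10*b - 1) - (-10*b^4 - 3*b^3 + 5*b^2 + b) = 9*b^4 + 3*b^3 - 4*b^2 - 11*b - 1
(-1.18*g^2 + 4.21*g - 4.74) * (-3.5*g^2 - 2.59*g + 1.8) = 4.13*g^4 - 11.6788*g^3 + 3.5621*g^2 + 19.8546*g - 8.532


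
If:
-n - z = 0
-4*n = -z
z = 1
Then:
No Solution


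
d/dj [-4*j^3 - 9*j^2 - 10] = 6*j*(-2*j - 3)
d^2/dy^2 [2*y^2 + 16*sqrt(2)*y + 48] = 4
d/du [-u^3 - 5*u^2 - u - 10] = -3*u^2 - 10*u - 1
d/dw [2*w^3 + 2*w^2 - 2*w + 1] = 6*w^2 + 4*w - 2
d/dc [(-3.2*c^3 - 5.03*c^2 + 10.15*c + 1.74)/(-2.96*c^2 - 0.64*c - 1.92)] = (9.472*c^4 + 4.096*c^3 + 51.6952*c^2 + 29.616*c - 18.3744)/(8.7616*c^4 + 3.7888*c^3 + 11.776*c^2 + 2.4576*c + 3.6864)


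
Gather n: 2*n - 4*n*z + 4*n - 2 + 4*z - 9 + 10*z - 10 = n*(6 - 4*z) + 14*z - 21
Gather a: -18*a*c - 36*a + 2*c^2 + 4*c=a*(-18*c - 36) + 2*c^2 + 4*c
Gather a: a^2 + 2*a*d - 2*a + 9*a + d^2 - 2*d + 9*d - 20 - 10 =a^2 + a*(2*d + 7) + d^2 + 7*d - 30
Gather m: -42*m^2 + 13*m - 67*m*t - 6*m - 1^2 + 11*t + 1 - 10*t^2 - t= -42*m^2 + m*(7 - 67*t) - 10*t^2 + 10*t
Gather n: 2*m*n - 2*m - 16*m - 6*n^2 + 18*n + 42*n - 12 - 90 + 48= -18*m - 6*n^2 + n*(2*m + 60) - 54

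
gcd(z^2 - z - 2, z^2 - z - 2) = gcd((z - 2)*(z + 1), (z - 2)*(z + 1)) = z^2 - z - 2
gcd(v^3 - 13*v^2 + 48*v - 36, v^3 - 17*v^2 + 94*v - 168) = v - 6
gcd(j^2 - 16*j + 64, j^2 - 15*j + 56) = j - 8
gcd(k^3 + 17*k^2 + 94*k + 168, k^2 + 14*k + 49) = k + 7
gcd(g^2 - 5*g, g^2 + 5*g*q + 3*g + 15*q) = 1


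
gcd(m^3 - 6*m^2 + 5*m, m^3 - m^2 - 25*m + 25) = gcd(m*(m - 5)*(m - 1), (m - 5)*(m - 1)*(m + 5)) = m^2 - 6*m + 5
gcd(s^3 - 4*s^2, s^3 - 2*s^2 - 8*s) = s^2 - 4*s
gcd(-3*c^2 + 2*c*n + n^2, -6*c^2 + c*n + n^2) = 3*c + n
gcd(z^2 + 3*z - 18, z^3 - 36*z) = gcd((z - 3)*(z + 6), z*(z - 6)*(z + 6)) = z + 6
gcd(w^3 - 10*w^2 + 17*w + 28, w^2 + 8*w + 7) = w + 1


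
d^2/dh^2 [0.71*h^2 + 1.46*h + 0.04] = 1.42000000000000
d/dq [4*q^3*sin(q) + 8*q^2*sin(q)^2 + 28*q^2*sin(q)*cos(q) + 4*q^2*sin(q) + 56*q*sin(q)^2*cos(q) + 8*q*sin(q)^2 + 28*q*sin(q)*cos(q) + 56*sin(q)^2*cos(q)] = 4*q^3*cos(q) + 12*q^2*sin(q) + 8*q^2*sin(2*q) + 4*q^2*cos(q) + 28*q^2*cos(2*q) - 6*q*sin(q) + 36*q*sin(2*q) + 42*q*sin(3*q) + 20*q*cos(2*q) + 8*q + 14*sin(2*q) + 42*sin(3*q) - 4*cos(2*q) - 14*cos(3*q) + 14*sqrt(2)*cos(q + pi/4) + 4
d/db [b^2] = 2*b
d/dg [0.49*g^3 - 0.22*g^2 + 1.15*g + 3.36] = 1.47*g^2 - 0.44*g + 1.15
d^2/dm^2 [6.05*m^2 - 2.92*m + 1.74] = 12.1000000000000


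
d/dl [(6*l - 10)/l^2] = 2*(10 - 3*l)/l^3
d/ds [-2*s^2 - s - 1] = -4*s - 1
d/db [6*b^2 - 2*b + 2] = 12*b - 2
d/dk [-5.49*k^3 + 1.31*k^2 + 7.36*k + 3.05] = -16.47*k^2 + 2.62*k + 7.36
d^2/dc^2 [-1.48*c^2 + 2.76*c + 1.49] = -2.96000000000000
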